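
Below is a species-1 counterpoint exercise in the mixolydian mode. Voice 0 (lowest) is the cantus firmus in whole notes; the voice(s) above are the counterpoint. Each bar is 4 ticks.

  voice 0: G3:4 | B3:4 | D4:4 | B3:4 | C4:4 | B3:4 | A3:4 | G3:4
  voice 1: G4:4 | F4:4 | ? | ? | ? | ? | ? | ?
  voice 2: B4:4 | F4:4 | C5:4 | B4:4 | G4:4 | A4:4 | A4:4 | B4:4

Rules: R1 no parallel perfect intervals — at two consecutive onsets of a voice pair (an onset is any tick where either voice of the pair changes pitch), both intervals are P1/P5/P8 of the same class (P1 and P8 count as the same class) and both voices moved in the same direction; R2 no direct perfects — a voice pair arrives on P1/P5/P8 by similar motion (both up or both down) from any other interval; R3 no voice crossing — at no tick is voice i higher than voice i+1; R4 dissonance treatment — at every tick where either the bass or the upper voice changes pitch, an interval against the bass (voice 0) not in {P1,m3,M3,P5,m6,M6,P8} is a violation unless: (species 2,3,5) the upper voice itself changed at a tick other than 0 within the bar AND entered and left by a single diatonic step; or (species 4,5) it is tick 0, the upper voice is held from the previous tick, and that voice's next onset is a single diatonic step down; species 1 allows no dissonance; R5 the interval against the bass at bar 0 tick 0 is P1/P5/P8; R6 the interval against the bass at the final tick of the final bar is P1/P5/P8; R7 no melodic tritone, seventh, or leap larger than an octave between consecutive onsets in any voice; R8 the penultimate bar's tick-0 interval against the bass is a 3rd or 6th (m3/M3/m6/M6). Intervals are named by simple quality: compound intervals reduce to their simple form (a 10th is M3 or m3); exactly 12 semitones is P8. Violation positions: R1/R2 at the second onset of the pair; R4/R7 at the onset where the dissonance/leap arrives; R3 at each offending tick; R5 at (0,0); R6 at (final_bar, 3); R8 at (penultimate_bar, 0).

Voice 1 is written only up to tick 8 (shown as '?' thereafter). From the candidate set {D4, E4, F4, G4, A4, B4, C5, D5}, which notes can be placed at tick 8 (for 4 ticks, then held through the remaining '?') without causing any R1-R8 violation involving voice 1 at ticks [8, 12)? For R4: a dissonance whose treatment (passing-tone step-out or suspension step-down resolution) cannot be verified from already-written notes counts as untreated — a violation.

D4: legal
E4: violates R4
F4: legal
G4: violates R4
A4: violates R2
B4: violates R7
C5: violates R1,R4
D5: violates R2,R3

{D4, F4}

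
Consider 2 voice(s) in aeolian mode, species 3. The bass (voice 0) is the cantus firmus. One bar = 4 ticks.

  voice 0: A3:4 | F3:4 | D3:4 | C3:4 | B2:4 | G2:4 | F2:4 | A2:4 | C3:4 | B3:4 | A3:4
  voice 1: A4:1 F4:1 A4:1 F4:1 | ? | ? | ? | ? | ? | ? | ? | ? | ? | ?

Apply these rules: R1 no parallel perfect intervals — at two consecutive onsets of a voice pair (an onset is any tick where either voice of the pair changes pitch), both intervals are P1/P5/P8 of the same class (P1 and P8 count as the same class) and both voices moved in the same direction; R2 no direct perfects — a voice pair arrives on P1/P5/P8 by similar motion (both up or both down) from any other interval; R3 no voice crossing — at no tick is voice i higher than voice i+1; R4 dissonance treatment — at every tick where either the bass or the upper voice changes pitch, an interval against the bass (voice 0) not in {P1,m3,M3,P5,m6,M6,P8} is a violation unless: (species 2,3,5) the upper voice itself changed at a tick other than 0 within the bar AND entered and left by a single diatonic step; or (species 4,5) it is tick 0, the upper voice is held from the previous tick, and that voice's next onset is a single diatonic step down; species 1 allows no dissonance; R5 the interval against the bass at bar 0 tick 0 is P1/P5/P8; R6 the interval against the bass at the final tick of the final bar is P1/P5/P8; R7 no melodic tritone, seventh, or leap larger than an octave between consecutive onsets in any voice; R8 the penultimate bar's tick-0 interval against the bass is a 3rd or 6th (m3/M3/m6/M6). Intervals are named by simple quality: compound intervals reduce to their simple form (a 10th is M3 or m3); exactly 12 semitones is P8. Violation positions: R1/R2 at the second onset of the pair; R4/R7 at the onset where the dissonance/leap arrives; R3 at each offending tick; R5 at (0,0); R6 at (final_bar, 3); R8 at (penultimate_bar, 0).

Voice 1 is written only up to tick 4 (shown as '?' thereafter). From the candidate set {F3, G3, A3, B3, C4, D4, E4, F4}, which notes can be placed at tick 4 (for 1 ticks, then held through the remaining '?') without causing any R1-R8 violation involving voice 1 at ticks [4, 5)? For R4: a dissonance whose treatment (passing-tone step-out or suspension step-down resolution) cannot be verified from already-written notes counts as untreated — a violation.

{A3, D4, F4}

F3: violates R2
G3: violates R4,R7
A3: legal
B3: violates R4,R7
C4: violates R2
D4: legal
E4: violates R4
F4: legal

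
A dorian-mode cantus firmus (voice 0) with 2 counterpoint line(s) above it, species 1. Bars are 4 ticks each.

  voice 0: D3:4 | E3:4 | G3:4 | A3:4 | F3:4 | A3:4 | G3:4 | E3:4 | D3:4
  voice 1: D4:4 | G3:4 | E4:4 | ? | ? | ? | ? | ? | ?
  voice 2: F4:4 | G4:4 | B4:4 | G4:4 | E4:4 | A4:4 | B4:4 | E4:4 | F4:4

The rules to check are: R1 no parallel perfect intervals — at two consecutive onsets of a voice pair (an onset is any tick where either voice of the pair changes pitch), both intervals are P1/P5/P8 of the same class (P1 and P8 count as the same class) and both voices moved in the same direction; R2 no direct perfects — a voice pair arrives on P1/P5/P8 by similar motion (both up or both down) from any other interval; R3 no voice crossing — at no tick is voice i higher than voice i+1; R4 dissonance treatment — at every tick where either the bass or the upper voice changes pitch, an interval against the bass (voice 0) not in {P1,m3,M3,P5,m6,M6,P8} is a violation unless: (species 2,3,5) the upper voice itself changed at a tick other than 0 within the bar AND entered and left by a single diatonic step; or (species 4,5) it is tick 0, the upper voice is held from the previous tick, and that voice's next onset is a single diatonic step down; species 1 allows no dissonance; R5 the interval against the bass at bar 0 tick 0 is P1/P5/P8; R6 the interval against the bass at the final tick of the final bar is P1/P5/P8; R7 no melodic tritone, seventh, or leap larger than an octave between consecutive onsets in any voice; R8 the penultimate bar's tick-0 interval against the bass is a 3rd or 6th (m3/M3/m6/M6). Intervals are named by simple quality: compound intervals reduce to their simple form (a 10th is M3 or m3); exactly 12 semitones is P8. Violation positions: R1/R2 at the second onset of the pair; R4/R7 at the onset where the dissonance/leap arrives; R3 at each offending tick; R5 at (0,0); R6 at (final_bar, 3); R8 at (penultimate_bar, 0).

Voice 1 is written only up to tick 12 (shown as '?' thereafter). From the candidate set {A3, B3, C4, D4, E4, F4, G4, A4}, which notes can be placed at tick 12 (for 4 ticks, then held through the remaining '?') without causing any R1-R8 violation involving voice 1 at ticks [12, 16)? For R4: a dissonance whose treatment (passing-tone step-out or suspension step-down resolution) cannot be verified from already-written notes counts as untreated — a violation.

{A3, E4, F4}

A3: legal
B3: violates R4
C4: violates R1
D4: violates R4
E4: legal
F4: legal
G4: violates R4
A4: violates R2,R3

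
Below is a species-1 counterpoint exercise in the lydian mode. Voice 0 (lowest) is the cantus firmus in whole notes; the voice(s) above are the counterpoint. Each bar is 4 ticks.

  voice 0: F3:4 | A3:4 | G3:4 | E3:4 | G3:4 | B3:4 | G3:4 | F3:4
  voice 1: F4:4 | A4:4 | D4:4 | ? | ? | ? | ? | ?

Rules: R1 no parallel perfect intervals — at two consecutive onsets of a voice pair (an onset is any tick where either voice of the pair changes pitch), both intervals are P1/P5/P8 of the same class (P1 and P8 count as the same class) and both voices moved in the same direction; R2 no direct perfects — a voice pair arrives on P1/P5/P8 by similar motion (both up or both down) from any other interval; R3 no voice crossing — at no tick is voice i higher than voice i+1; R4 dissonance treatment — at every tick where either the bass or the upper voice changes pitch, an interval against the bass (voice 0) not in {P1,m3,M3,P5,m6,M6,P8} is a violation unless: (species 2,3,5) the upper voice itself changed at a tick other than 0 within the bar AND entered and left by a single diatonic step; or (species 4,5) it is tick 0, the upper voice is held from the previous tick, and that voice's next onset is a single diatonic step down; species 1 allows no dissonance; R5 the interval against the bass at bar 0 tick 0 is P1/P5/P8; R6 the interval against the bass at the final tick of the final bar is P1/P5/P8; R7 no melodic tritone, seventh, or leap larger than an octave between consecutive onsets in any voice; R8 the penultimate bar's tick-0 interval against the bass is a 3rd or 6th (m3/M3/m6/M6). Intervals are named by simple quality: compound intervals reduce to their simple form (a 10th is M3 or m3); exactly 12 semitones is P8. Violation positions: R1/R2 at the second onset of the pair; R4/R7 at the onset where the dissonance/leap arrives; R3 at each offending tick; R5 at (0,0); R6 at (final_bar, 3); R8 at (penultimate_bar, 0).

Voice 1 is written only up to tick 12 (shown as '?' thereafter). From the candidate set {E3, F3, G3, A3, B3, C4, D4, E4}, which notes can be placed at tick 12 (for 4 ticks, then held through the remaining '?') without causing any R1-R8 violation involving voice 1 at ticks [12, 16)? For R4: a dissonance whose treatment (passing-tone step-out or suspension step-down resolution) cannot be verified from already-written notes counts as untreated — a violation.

E3: violates R2,R7
F3: violates R4
G3: legal
A3: violates R4
B3: violates R1
C4: legal
D4: violates R4
E4: legal

{C4, E4, G3}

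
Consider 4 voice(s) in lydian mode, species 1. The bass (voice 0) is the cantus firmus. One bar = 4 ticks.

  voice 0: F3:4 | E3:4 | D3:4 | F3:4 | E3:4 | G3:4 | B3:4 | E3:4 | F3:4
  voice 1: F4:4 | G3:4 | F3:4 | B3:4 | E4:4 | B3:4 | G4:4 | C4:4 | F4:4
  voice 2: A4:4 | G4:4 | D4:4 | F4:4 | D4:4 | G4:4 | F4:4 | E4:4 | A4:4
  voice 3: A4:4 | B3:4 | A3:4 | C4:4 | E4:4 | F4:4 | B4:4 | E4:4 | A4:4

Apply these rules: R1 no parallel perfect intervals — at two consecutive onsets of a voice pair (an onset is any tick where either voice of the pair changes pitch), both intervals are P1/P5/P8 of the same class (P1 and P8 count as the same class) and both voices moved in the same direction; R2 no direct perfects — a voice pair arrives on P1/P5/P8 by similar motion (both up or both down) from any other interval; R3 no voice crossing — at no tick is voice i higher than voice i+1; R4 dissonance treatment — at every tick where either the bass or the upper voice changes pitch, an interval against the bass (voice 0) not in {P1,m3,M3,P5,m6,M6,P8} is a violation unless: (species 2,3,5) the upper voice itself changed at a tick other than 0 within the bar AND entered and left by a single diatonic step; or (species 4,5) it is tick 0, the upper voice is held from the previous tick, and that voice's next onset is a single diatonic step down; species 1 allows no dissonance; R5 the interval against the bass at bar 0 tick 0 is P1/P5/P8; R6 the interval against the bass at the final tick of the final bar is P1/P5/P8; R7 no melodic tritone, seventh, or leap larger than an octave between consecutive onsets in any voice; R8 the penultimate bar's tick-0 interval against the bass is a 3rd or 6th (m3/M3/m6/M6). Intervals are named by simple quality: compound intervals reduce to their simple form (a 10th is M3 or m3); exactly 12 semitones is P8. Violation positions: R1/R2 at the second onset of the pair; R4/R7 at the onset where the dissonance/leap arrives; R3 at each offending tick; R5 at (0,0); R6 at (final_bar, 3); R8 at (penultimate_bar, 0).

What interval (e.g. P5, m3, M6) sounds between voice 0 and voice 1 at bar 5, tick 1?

M3

voice 0=G3 voice 1=B3 -> M3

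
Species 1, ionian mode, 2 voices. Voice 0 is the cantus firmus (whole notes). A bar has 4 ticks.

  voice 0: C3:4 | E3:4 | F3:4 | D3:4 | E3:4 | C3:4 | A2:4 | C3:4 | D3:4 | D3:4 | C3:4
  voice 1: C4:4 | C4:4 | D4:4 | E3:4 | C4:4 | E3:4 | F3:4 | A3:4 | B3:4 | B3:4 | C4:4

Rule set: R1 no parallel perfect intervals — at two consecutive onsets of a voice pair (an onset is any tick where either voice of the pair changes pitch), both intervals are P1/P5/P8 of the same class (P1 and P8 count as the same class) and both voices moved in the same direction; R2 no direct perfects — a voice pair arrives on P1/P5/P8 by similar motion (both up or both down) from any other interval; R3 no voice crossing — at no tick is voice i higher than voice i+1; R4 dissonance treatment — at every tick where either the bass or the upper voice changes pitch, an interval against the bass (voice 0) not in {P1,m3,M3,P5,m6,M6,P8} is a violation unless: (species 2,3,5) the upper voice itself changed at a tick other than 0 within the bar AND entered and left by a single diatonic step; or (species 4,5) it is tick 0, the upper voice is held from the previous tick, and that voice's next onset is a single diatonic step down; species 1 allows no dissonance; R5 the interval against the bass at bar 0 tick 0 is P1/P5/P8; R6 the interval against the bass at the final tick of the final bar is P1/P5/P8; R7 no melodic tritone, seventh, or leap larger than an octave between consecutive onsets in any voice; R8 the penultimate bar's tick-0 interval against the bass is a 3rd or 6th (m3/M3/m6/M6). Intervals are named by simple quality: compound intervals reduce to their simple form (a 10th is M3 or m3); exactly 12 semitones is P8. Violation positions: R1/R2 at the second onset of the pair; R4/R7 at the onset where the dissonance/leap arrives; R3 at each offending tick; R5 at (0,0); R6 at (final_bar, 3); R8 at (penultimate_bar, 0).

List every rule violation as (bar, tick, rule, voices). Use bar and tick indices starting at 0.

bar 0: v0=C3 v1=C4 downbeat P8
bar 1: v0=E3 v1=C4 downbeat m6
bar 2: v0=F3 v1=D4 downbeat M6
bar 3: v0=D3 v1=E3 downbeat M2
bar 4: v0=E3 v1=C4 downbeat m6
bar 5: v0=C3 v1=E3 downbeat M3
bar 6: v0=A2 v1=F3 downbeat m6
bar 7: v0=C3 v1=A3 downbeat M6
bar 8: v0=D3 v1=B3 downbeat M6
bar 9: v0=D3 v1=B3 downbeat M6
bar 10: v0=C3 v1=C4 downbeat P8
  -> R4 @ bar 3 tick 0 v(0, 1): D3/E3 M2 untreated
  -> R7 @ bar 3 tick 0 v(1,): D4->E3 leap 10st

(3, 0, R4, (0, 1))
(3, 0, R7, (1,))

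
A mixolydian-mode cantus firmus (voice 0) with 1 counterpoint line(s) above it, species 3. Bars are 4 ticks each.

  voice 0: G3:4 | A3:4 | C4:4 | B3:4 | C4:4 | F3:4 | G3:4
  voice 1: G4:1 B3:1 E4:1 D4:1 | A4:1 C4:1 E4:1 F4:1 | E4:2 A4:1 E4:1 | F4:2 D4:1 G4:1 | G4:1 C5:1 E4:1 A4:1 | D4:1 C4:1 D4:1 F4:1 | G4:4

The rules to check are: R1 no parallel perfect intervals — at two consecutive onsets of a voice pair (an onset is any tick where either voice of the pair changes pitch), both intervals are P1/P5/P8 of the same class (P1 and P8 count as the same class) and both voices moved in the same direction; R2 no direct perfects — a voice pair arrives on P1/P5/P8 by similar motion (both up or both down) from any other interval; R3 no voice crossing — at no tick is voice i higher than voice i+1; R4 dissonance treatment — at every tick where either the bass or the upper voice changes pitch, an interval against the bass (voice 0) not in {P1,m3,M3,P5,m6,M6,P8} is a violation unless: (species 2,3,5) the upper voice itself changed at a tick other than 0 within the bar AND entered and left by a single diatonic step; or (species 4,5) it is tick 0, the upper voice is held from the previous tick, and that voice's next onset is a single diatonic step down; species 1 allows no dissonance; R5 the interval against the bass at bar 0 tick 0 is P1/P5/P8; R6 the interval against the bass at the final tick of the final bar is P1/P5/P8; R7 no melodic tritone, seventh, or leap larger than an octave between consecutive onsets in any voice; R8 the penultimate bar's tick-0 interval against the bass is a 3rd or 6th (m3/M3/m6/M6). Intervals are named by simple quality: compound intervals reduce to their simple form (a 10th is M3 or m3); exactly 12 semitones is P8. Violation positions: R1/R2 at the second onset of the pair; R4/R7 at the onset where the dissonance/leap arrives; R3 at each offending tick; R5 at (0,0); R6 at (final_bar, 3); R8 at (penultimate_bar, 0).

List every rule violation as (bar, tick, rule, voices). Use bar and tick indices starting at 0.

(1, 0, R2, (0, 1))
(3, 0, R4, (0, 1))
(6, 0, R1, (0, 1))

bar 0: v0=G3 v1=G4 downbeat P8
bar 1: v0=A3 v1=A4 downbeat P8
bar 2: v0=C4 v1=E4 downbeat M3
bar 3: v0=B3 v1=F4 downbeat TT
bar 4: v0=C4 v1=G4 downbeat P5
bar 5: v0=F3 v1=D4 downbeat M6
bar 6: v0=G3 v1=G4 downbeat P8
  -> R2 @ bar 1 tick 0 v(0, 1): G3/D4 P5 -> A3/A4 P8 similar
  -> R4 @ bar 3 tick 0 v(0, 1): B3/F4 TT untreated
  -> R1 @ bar 6 tick 0 v(0, 1): F3/F4 P8 -> G3/G4 P8 similar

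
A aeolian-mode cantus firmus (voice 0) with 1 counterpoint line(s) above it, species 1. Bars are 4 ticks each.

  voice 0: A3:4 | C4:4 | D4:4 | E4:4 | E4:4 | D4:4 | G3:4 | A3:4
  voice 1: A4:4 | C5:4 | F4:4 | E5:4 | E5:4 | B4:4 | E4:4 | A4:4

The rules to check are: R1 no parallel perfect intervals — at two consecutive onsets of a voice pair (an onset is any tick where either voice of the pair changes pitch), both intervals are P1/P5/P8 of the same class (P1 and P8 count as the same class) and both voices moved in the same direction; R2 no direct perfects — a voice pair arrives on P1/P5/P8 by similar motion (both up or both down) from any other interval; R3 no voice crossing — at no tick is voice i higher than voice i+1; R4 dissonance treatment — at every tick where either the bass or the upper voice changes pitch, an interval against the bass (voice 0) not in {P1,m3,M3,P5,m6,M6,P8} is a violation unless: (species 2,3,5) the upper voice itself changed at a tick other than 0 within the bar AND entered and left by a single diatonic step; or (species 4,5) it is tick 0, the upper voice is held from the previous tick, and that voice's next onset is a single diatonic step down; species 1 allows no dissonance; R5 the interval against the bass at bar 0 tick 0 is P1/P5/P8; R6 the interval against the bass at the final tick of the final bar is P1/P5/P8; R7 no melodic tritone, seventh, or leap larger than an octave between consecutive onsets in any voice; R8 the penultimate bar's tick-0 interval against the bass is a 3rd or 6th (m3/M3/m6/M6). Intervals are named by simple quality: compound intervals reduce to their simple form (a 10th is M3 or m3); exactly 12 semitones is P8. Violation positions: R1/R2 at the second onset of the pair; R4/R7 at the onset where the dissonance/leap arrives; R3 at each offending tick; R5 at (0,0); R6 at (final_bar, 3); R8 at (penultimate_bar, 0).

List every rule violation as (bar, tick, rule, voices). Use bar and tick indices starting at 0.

(1, 0, R1, (0, 1))
(3, 0, R2, (0, 1))
(3, 0, R7, (1,))
(7, 0, R2, (0, 1))

bar 0: v0=A3 v1=A4 downbeat P8
bar 1: v0=C4 v1=C5 downbeat P8
bar 2: v0=D4 v1=F4 downbeat m3
bar 3: v0=E4 v1=E5 downbeat P8
bar 4: v0=E4 v1=E5 downbeat P8
bar 5: v0=D4 v1=B4 downbeat M6
bar 6: v0=G3 v1=E4 downbeat M6
bar 7: v0=A3 v1=A4 downbeat P8
  -> R1 @ bar 1 tick 0 v(0, 1): A3/A4 P8 -> C4/C5 P8 similar
  -> R2 @ bar 3 tick 0 v(0, 1): D4/F4 m3 -> E4/E5 P8 similar
  -> R7 @ bar 3 tick 0 v(1,): F4->E5 leap 11st
  -> R2 @ bar 7 tick 0 v(0, 1): G3/E4 M6 -> A3/A4 P8 similar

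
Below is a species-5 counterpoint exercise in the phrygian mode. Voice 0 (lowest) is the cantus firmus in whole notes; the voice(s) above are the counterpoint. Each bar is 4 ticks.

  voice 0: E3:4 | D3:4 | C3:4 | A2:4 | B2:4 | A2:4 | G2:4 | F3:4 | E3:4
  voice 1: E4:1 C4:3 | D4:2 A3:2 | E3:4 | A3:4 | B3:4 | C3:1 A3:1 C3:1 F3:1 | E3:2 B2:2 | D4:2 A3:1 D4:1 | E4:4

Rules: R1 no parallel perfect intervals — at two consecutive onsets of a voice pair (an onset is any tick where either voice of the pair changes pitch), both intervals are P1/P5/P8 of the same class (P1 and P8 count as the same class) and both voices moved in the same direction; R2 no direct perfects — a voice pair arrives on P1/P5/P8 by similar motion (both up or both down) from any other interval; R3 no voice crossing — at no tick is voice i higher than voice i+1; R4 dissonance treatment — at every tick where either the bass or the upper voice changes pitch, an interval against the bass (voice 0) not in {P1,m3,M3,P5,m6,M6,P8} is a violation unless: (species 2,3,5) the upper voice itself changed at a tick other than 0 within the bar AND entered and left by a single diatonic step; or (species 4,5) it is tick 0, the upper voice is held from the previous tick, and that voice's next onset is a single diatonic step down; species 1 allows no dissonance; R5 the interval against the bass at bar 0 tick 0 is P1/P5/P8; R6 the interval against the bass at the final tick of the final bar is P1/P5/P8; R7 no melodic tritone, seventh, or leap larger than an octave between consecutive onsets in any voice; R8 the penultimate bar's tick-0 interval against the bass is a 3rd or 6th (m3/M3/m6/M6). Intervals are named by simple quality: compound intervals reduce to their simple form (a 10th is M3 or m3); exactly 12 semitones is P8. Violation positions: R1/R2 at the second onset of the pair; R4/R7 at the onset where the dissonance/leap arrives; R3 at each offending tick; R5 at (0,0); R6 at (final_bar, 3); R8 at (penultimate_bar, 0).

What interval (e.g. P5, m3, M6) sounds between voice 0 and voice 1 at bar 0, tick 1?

voice 0=E3 voice 1=C4 -> m6

m6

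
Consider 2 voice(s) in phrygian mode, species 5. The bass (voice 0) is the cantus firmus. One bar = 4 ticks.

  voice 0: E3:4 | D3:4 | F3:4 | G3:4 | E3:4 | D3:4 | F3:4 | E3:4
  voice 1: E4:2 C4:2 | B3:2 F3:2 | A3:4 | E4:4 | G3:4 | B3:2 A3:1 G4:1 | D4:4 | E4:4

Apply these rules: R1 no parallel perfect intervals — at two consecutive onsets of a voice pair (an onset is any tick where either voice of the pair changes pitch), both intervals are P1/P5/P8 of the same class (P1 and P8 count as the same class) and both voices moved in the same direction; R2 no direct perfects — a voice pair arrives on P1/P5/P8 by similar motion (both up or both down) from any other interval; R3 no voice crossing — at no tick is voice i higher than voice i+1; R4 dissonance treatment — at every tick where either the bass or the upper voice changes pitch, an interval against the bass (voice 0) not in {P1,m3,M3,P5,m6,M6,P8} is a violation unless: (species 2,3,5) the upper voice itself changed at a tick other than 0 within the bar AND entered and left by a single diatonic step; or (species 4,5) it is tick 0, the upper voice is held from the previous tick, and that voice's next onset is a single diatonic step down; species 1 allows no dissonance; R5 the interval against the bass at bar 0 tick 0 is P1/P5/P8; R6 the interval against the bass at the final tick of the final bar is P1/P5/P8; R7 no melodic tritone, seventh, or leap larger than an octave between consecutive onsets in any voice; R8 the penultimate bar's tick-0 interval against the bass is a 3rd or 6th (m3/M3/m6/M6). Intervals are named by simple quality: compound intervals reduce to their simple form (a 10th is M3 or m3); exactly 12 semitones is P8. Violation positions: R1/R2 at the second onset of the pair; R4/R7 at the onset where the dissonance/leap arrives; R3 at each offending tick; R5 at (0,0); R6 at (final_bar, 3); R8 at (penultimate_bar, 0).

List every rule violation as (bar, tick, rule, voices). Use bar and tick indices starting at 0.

(1, 2, R7, (1,))
(5, 3, R4, (0, 1))
(5, 3, R7, (1,))

bar 0: v0=E3 v1=E4 downbeat P8
bar 1: v0=D3 v1=B3 downbeat M6
bar 2: v0=F3 v1=A3 downbeat M3
bar 3: v0=G3 v1=E4 downbeat M6
bar 4: v0=E3 v1=G3 downbeat m3
bar 5: v0=D3 v1=B3 downbeat M6
bar 6: v0=F3 v1=D4 downbeat M6
bar 7: v0=E3 v1=E4 downbeat P8
  -> R7 @ bar 1 tick 2 v(1,): B3->F3 leap 6st
  -> R4 @ bar 5 tick 3 v(0, 1): D3/G4 P4 untreated
  -> R7 @ bar 5 tick 3 v(1,): A3->G4 leap 10st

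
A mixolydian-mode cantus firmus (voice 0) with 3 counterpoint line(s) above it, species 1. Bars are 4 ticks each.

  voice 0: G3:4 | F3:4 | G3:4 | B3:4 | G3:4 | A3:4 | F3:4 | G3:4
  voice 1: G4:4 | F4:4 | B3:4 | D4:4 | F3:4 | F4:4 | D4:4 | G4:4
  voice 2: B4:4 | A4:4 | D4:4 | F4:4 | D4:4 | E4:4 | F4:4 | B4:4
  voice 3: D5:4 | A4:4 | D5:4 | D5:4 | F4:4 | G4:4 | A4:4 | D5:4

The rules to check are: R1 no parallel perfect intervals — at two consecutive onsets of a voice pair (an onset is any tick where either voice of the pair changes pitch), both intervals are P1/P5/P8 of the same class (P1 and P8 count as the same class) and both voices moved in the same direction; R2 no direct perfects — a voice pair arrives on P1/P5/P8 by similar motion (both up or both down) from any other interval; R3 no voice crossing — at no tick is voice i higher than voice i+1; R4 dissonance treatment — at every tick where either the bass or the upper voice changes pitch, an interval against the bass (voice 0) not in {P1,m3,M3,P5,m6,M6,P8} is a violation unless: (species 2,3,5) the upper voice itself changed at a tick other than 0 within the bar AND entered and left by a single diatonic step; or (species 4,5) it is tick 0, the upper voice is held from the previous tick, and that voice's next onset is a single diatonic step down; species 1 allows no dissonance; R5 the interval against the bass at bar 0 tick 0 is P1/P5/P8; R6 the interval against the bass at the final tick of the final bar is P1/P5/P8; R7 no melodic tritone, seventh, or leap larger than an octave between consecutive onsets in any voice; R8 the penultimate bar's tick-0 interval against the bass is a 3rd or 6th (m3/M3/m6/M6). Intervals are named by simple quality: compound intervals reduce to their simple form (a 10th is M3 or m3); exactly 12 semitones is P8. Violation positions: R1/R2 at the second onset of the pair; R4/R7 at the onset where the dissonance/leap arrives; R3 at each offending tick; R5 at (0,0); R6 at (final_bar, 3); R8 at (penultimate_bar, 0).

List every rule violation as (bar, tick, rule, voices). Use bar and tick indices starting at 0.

bar 0: v0=G3 v1=G4 v2=B4 v3=D5 downbeat P5
bar 1: v0=F3 v1=F4 v2=A4 v3=A4 downbeat M3
bar 2: v0=G3 v1=B3 v2=D4 v3=D5 downbeat P5
bar 3: v0=B3 v1=D4 v2=F4 v3=D5 downbeat m3
bar 4: v0=G3 v1=F3 v2=D4 v3=F4 downbeat m7
bar 5: v0=A3 v1=F4 v2=E4 v3=G4 downbeat m7
bar 6: v0=F3 v1=D4 v2=F4 v3=A4 downbeat M3
bar 7: v0=G3 v1=G4 v2=B4 v3=D5 downbeat P5
  -> R5 @ bar 0 tick 0 v(0, 2): opens on M3
  -> R1 @ bar 1 tick 0 v(0, 1): G3/G4 P8 -> F3/F4 P8 similar
  -> R2 @ bar 1 tick 0 v(2, 3): B4/D5 m3 -> A4/A4 P1 similar
  -> R2 @ bar 2 tick 0 v(0, 3): F3/A4 M3 -> G3/D5 P5 similar
  -> R7 @ bar 2 tick 0 v(1,): F4->B3 leap 6st
  -> R4 @ bar 3 tick 0 v(0, 2): B3/F4 TT untreated
  -> R1 @ bar 4 tick 0 v(1, 3): D4/D5 P8 -> F3/F4 P8 similar
  -> R2 @ bar 4 tick 0 v(0, 2): B3/F4 TT -> G3/D4 P5 similar
  -> R3 @ bar 4 tick 0 v(0, 1): G3 above F3
  -> R4 @ bar 4 tick 0 v(0, 1): G3/F3 M2 untreated
  -> R4 @ bar 4 tick 0 v(0, 3): G3/F4 m7 untreated
  -> R3 @ bar 4 tick 1 v(0, 1): G3 above F3
  -> R3 @ bar 4 tick 2 v(0, 1): G3 above F3
  -> R3 @ bar 4 tick 3 v(0, 1): G3 above F3
  -> R1 @ bar 5 tick 0 v(0, 2): G3/D4 P5 -> A3/E4 P5 similar
  -> R3 @ bar 5 tick 0 v(1, 2): F4 above E4
  -> R4 @ bar 5 tick 0 v(0, 3): A3/G4 m7 untreated
  -> R3 @ bar 5 tick 1 v(1, 2): F4 above E4
  -> R3 @ bar 5 tick 2 v(1, 2): F4 above E4
  -> R3 @ bar 5 tick 3 v(1, 2): F4 above E4
  -> R8 @ bar 6 tick 0 v(0, 2): penult P8 not 3rd/6th
  -> R1 @ bar 7 tick 0 v(1, 3): D4/A4 P5 -> G4/D5 P5 similar
  -> R2 @ bar 7 tick 0 v(0, 1): F3/D4 M6 -> G3/G4 P8 similar
  -> R2 @ bar 7 tick 0 v(0, 3): F3/A4 M3 -> G3/D5 P5 similar
  -> R7 @ bar 7 tick 0 v(2,): F4->B4 leap 6st
  -> R6 @ bar 7 tick 3 v(0, 2): closes on M3

(0, 0, R5, (0, 2))
(1, 0, R1, (0, 1))
(1, 0, R2, (2, 3))
(2, 0, R2, (0, 3))
(2, 0, R7, (1,))
(3, 0, R4, (0, 2))
(4, 0, R1, (1, 3))
(4, 0, R2, (0, 2))
(4, 0, R3, (0, 1))
(4, 0, R4, (0, 1))
(4, 0, R4, (0, 3))
(4, 1, R3, (0, 1))
(4, 2, R3, (0, 1))
(4, 3, R3, (0, 1))
(5, 0, R1, (0, 2))
(5, 0, R3, (1, 2))
(5, 0, R4, (0, 3))
(5, 1, R3, (1, 2))
(5, 2, R3, (1, 2))
(5, 3, R3, (1, 2))
(6, 0, R8, (0, 2))
(7, 0, R1, (1, 3))
(7, 0, R2, (0, 1))
(7, 0, R2, (0, 3))
(7, 0, R7, (2,))
(7, 3, R6, (0, 2))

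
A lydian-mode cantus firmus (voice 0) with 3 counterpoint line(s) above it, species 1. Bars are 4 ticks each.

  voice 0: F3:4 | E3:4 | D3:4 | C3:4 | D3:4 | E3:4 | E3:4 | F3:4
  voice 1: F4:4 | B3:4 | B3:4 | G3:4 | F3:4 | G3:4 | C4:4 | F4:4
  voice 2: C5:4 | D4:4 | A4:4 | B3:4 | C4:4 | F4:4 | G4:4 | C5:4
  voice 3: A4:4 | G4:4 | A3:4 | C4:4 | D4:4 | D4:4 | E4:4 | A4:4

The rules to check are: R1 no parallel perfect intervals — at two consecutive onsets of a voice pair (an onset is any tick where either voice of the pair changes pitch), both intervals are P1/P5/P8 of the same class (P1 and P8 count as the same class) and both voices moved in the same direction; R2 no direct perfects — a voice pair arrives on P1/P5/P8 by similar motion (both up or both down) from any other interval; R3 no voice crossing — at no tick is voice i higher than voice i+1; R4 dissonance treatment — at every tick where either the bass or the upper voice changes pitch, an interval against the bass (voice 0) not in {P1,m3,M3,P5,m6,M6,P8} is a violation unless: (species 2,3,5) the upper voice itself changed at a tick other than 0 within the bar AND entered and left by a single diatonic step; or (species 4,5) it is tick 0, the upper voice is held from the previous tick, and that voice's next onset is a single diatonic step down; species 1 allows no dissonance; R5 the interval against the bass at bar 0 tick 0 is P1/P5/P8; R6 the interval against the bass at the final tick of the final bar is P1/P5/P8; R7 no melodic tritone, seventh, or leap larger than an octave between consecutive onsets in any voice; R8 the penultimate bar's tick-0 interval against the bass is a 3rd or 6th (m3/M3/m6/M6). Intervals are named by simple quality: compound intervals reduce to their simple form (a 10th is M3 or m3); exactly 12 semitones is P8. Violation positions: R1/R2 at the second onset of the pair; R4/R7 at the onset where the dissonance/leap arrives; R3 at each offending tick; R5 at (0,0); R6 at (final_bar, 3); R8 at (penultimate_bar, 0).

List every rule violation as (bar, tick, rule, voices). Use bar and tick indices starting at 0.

bar 0: v0=F3 v1=F4 v2=C5 v3=A4 downbeat M3
bar 1: v0=E3 v1=B3 v2=D4 v3=G4 downbeat m3
bar 2: v0=D3 v1=B3 v2=A4 v3=A3 downbeat P5
bar 3: v0=C3 v1=G3 v2=B3 v3=C4 downbeat P8
bar 4: v0=D3 v1=F3 v2=C4 v3=D4 downbeat P8
bar 5: v0=E3 v1=G3 v2=F4 v3=D4 downbeat m7
bar 6: v0=E3 v1=C4 v2=G4 v3=E4 downbeat P8
bar 7: v0=F3 v1=F4 v2=C5 v3=A4 downbeat M3
  -> R3 @ bar 0 tick 0 v(2, 3): C5 above A4
  -> R5 @ bar 0 tick 0 v(0, 3): opens on M3
  -> R3 @ bar 0 tick 1 v(2, 3): C5 above A4
  -> R3 @ bar 0 tick 2 v(2, 3): C5 above A4
  -> R3 @ bar 0 tick 3 v(2, 3): C5 above A4
  -> R2 @ bar 1 tick 0 v(0, 1): F3/F4 P8 -> E3/B3 P5 similar
  -> R4 @ bar 1 tick 0 v(0, 2): E3/D4 m7 untreated
  -> R7 @ bar 1 tick 0 v(1,): F4->B3 leap 6st
  -> R7 @ bar 1 tick 0 v(2,): C5->D4 leap 10st
  -> R2 @ bar 2 tick 0 v(0, 3): E3/G4 m3 -> D3/A3 P5 similar
  -> R3 @ bar 2 tick 0 v(2, 3): A4 above A3
  -> R7 @ bar 2 tick 0 v(3,): G4->A3 leap 10st
  -> R3 @ bar 2 tick 1 v(2, 3): A4 above A3
  -> R3 @ bar 2 tick 2 v(2, 3): A4 above A3
  -> R3 @ bar 2 tick 3 v(2, 3): A4 above A3
  -> R2 @ bar 3 tick 0 v(0, 1): D3/B3 M6 -> C3/G3 P5 similar
  -> R4 @ bar 3 tick 0 v(0, 2): C3/B3 M7 untreated
  -> R7 @ bar 3 tick 0 v(2,): A4->B3 leap 10st
  -> R1 @ bar 4 tick 0 v(0, 3): C3/C4 P8 -> D3/D4 P8 similar
  -> R4 @ bar 4 tick 0 v(0, 2): D3/C4 m7 untreated
  -> R3 @ bar 5 tick 0 v(2, 3): F4 above D4
  -> R4 @ bar 5 tick 0 v(0, 2): E3/F4 m2 untreated
  -> R4 @ bar 5 tick 0 v(0, 3): E3/D4 m7 untreated
  -> R3 @ bar 5 tick 1 v(2, 3): F4 above D4
  -> R3 @ bar 5 tick 2 v(2, 3): F4 above D4
  -> R3 @ bar 5 tick 3 v(2, 3): F4 above D4
  -> R2 @ bar 6 tick 0 v(1, 2): G3/F4 m7 -> C4/G4 P5 similar
  -> R3 @ bar 6 tick 0 v(2, 3): G4 above E4
  -> R8 @ bar 6 tick 0 v(0, 3): penult P8 not 3rd/6th
  -> R3 @ bar 6 tick 1 v(2, 3): G4 above E4
  -> R3 @ bar 6 tick 2 v(2, 3): G4 above E4
  -> R3 @ bar 6 tick 3 v(2, 3): G4 above E4
  -> R1 @ bar 7 tick 0 v(1, 2): C4/G4 P5 -> F4/C5 P5 similar
  -> R2 @ bar 7 tick 0 v(0, 1): E3/C4 m6 -> F3/F4 P8 similar
  -> R2 @ bar 7 tick 0 v(0, 2): E3/G4 m3 -> F3/C5 P5 similar
  -> R3 @ bar 7 tick 0 v(2, 3): C5 above A4
  -> R3 @ bar 7 tick 1 v(2, 3): C5 above A4
  -> R3 @ bar 7 tick 2 v(2, 3): C5 above A4
  -> R3 @ bar 7 tick 3 v(2, 3): C5 above A4
  -> R6 @ bar 7 tick 3 v(0, 3): closes on M3

(0, 0, R3, (2, 3))
(0, 0, R5, (0, 3))
(0, 1, R3, (2, 3))
(0, 2, R3, (2, 3))
(0, 3, R3, (2, 3))
(1, 0, R2, (0, 1))
(1, 0, R4, (0, 2))
(1, 0, R7, (1,))
(1, 0, R7, (2,))
(2, 0, R2, (0, 3))
(2, 0, R3, (2, 3))
(2, 0, R7, (3,))
(2, 1, R3, (2, 3))
(2, 2, R3, (2, 3))
(2, 3, R3, (2, 3))
(3, 0, R2, (0, 1))
(3, 0, R4, (0, 2))
(3, 0, R7, (2,))
(4, 0, R1, (0, 3))
(4, 0, R4, (0, 2))
(5, 0, R3, (2, 3))
(5, 0, R4, (0, 2))
(5, 0, R4, (0, 3))
(5, 1, R3, (2, 3))
(5, 2, R3, (2, 3))
(5, 3, R3, (2, 3))
(6, 0, R2, (1, 2))
(6, 0, R3, (2, 3))
(6, 0, R8, (0, 3))
(6, 1, R3, (2, 3))
(6, 2, R3, (2, 3))
(6, 3, R3, (2, 3))
(7, 0, R1, (1, 2))
(7, 0, R2, (0, 1))
(7, 0, R2, (0, 2))
(7, 0, R3, (2, 3))
(7, 1, R3, (2, 3))
(7, 2, R3, (2, 3))
(7, 3, R3, (2, 3))
(7, 3, R6, (0, 3))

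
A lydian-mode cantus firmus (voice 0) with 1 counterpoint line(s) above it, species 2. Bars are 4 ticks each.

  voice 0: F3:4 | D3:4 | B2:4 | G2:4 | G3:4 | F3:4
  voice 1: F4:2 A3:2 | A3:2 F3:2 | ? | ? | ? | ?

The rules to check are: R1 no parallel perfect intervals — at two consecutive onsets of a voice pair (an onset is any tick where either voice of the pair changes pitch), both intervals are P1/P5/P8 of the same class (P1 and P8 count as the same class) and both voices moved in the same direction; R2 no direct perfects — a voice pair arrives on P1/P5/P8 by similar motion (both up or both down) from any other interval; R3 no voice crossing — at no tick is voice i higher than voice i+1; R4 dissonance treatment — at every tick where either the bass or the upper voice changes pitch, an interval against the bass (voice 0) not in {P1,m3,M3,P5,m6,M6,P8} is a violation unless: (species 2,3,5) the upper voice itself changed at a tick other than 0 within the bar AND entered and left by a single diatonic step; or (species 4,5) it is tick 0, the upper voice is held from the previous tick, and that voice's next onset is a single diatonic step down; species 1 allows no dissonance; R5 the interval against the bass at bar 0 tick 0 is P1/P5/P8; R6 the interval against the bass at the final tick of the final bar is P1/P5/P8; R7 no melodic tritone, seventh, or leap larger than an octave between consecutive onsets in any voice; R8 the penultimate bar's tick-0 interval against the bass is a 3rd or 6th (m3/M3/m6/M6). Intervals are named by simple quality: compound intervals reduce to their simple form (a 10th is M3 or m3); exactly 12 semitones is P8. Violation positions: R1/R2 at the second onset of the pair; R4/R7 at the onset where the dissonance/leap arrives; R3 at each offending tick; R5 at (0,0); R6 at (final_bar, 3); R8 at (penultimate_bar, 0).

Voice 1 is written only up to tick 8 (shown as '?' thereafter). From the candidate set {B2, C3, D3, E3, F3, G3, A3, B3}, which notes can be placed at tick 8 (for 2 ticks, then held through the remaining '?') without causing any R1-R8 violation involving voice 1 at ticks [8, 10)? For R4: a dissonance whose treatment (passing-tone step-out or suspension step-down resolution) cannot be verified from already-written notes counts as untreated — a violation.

{D3, G3}

B2: violates R2,R7
C3: violates R4
D3: legal
E3: violates R4
F3: violates R4
G3: legal
A3: violates R4
B3: violates R7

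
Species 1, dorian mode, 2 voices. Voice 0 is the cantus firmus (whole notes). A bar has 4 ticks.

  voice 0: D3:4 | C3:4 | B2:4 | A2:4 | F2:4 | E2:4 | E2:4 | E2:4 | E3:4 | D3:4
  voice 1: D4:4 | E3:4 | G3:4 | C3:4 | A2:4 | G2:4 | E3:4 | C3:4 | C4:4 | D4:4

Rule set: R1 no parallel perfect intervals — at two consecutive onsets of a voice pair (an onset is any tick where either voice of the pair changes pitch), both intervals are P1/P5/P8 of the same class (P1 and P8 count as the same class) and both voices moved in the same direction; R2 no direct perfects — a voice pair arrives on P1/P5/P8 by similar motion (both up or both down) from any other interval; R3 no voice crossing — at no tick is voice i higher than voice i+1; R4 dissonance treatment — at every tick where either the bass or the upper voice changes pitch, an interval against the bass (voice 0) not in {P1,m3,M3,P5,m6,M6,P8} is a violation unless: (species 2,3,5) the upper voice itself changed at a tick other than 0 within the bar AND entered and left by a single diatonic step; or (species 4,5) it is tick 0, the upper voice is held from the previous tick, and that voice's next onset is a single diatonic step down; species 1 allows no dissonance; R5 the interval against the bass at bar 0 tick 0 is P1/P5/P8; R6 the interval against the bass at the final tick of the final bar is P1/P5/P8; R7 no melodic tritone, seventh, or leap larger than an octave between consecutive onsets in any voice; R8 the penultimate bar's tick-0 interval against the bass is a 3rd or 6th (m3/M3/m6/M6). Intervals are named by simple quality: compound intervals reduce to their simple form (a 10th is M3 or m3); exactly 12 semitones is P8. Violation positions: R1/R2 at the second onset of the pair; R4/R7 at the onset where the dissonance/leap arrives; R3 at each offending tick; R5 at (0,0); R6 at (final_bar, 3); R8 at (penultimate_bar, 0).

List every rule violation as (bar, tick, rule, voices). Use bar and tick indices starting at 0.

(1, 0, R7, (1,))

bar 0: v0=D3 v1=D4 downbeat P8
bar 1: v0=C3 v1=E3 downbeat M3
bar 2: v0=B2 v1=G3 downbeat m6
bar 3: v0=A2 v1=C3 downbeat m3
bar 4: v0=F2 v1=A2 downbeat M3
bar 5: v0=E2 v1=G2 downbeat m3
bar 6: v0=E2 v1=E3 downbeat P8
bar 7: v0=E2 v1=C3 downbeat m6
bar 8: v0=E3 v1=C4 downbeat m6
bar 9: v0=D3 v1=D4 downbeat P8
  -> R7 @ bar 1 tick 0 v(1,): D4->E3 leap 10st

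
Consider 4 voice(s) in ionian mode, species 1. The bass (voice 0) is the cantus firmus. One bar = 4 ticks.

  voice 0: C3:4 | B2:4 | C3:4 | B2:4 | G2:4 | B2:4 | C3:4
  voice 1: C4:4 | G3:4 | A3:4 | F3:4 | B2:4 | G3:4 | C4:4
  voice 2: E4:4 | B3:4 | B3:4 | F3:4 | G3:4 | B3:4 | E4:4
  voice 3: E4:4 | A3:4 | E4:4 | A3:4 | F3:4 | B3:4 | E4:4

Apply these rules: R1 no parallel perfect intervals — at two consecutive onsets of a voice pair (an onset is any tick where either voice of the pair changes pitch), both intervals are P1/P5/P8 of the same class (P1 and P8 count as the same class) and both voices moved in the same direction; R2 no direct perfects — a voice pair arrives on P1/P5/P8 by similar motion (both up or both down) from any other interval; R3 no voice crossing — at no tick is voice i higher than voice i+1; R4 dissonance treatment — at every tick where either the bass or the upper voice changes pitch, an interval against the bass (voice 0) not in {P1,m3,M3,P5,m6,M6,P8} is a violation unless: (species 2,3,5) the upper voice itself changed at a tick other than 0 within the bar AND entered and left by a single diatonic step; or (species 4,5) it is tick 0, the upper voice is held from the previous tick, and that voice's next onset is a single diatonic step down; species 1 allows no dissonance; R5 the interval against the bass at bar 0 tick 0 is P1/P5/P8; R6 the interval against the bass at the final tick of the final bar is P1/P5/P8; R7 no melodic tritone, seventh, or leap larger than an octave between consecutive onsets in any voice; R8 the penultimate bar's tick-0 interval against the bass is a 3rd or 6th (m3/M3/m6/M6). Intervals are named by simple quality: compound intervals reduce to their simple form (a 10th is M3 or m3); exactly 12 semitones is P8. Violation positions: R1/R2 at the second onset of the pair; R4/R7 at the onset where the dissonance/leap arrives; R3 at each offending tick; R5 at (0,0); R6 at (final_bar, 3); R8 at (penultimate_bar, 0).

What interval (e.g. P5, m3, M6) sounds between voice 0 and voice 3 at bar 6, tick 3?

M3

voice 0=C3 voice 3=E4 -> M3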